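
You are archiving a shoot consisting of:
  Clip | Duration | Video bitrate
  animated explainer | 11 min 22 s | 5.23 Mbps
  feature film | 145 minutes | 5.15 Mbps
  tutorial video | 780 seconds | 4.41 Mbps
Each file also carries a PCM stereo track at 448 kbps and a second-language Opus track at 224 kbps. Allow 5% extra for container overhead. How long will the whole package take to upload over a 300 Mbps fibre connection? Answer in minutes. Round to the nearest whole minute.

Audio total: 448 + 224 = 672 kbps = 0.672 Mbps.
animated explainer: 5.902 Mbps × 682 s × 1.05 = 4226.4 Mb
feature film: 5.822 Mbps × 8700 s × 1.05 = 53184.0 Mb
tutorial video: 5.082 Mbps × 780 s × 1.05 = 4162.2 Mb
Total: 61572.6 Mb = 7696.6 MB.
At 300 Mbps: 61572.6 / 300 = 205 s ≈ 3.42 minutes.

3 minutes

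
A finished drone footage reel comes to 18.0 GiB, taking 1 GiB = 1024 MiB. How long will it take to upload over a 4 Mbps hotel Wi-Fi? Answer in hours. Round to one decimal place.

File: 18.0 GiB = 154618.8 Mb.
At 4 Mbps: 154618.8 / 4 = 38654.7 s ≈ 10.7 hours.

10.7 hours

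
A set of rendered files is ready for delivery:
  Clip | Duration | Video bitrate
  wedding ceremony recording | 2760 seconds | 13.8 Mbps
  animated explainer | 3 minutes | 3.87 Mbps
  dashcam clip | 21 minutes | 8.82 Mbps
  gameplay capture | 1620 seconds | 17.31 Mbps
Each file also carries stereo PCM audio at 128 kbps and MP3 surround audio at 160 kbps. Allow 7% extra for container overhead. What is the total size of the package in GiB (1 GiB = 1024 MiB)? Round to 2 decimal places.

9.92 GiB

Audio total: 128 + 160 = 288 kbps = 0.288 Mbps.
wedding ceremony recording: 14.088 Mbps × 2760 s × 1.07 = 41604.7 Mb
animated explainer: 4.158 Mbps × 180 s × 1.07 = 800.8 Mb
dashcam clip: 9.108 Mbps × 1260 s × 1.07 = 12279.4 Mb
gameplay capture: 17.598 Mbps × 1620 s × 1.07 = 30504.4 Mb
Total: 85189.3 Mb = 10648.7 MB.
= 9.917 GiB.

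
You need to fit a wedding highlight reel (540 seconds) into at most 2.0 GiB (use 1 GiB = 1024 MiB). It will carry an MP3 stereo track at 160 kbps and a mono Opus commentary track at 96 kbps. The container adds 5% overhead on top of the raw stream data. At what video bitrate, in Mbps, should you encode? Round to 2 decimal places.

30.04 Mbps

Budget: 2.0 GiB = 17179.9 Mb.
Stream payload after overhead: 17179.9 / 1.05 = 16361.8 Mb.
Total bitrate budget: 16361.8 Mb / 540 s = 30.300 Mbps.
Audio total: 160 + 96 = 256 kbps = 0.256 Mbps.
Video: 30.300 − 0.256 = 30.044 Mbps.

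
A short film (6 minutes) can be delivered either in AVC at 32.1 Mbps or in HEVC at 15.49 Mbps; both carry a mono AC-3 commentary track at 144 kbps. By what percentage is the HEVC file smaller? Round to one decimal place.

51.5%

6 min = 360 s
Audio: 144 kbps = 0.144 Mbps.
AVC: 32.244 Mbps × 360 s = 11607.8 Mb = 1.451 GB.
HEVC: 15.634 Mbps × 360 s = 5628.2 Mb = 0.704 GB.
Reduction: (1 − 0.704/1.451) × 100 = 51.51%.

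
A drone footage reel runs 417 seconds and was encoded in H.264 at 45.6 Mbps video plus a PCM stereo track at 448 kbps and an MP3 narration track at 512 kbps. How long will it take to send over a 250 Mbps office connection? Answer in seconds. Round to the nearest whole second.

Audio total: 448 + 512 = 960 kbps = 0.960 Mbps.
Total bitrate: 46.560 Mbps.
File: 46.560 Mbps × 417 s = 19415.5 Mb.
At 250 Mbps: 19415.5 / 250 = 77.7 s ≈ 77.7 seconds.

78 seconds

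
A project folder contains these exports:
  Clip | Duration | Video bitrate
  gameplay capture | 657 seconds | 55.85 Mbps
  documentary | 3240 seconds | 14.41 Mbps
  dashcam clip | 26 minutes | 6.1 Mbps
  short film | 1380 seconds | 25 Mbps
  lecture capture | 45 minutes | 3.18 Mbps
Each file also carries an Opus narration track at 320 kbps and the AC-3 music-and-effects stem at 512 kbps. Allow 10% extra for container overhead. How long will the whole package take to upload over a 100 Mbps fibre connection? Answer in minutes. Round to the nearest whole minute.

26 minutes

Audio total: 320 + 512 = 832 kbps = 0.832 Mbps.
gameplay capture: 56.682 Mbps × 657 s × 1.10 = 40964.1 Mb
documentary: 15.242 Mbps × 3240 s × 1.10 = 54322.5 Mb
dashcam clip: 6.932 Mbps × 1560 s × 1.10 = 11895.3 Mb
short film: 25.832 Mbps × 1380 s × 1.10 = 39213.0 Mb
lecture capture: 4.012 Mbps × 2700 s × 1.10 = 11915.6 Mb
Total: 158310.5 Mb = 19788.8 MB.
At 100 Mbps: 158310.5 / 100 = 1583 s ≈ 26.4 minutes.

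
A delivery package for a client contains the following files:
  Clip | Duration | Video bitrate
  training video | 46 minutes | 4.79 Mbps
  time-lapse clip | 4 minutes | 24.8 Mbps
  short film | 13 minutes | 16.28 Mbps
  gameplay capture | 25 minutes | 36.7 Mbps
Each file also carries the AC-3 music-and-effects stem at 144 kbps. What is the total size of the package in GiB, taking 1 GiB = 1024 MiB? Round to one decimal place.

Audio: 144 kbps = 0.144 Mbps.
training video: 4.934 Mbps × 2760 s = 13617.8 Mb
time-lapse clip: 24.944 Mbps × 240 s = 5986.6 Mb
short film: 16.424 Mbps × 780 s = 12810.7 Mb
gameplay capture: 36.844 Mbps × 1500 s = 55266.0 Mb
Total: 87681.1 Mb = 10960.1 MB.
= 10.21 GiB.

10.2 GiB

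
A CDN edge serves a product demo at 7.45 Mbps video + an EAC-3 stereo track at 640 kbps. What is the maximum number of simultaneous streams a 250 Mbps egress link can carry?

Audio: 640 kbps = 0.640 Mbps.
Per-viewer media rate: 8.090 Mbps.
250 Mbps = 250.0 Mbps; 250.0 / 8.090 = 30.90 → 30 viewers.

30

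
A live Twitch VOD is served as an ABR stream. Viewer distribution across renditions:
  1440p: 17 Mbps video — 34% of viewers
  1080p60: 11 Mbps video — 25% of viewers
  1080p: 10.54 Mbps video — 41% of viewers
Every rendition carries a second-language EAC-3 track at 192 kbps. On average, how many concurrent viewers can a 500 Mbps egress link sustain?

Audio: 192 kbps = 0.192 Mbps.
Average per-viewer bitrate: 0.34×17.192 + 0.25×11.192 + 0.41×10.732 = 13.043 Mbps.
500 Mbps = 500.0 Mbps; 500.0 / 13.043 = 38.33 → 38.

38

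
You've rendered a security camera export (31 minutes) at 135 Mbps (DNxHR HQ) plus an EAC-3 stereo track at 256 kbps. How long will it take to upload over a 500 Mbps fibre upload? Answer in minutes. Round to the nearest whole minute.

8 minutes

31 min = 1860 s
Audio: 256 kbps = 0.256 Mbps.
Total bitrate: 135.256 Mbps.
File: 135.256 Mbps × 1860 s = 251576.2 Mb.
At 500 Mbps: 251576.2 / 500 = 503.2 s ≈ 8.39 minutes.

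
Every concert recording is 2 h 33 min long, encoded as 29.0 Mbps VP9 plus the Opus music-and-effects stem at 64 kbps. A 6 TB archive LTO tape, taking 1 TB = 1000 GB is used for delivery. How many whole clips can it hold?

179

2 h 33 min = 153 min = 9180 s
Audio: 64 kbps = 0.064 Mbps.
Total bitrate: 29.064 Mbps.
Per item: 29.064 Mbps × 9180 s = 266,808 Mb = 33,351 MB.
Capacity: 6 TB = 48,000,000 Mb; 179.90 items → 179 complete.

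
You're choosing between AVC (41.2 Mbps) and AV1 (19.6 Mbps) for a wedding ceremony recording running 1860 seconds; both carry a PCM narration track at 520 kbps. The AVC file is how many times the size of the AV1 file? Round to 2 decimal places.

Audio: 520 kbps = 0.520 Mbps.
AVC: 41.720 Mbps × 1860 s = 77599.2 Mb = 9.700 GB.
AV1: 20.120 Mbps × 1860 s = 37423.2 Mb = 4.678 GB.
Ratio: 9.700 / 4.678 = 2.074.

2.07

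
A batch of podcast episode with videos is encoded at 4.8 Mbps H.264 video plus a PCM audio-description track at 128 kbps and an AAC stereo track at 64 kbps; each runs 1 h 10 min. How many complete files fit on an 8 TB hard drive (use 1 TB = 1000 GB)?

1 h 10 min = 70 min = 4200 s
Audio total: 128 + 64 = 192 kbps = 0.192 Mbps.
Total bitrate: 4.992 Mbps.
Per item: 4.992 Mbps × 4200 s = 20,966 Mb = 2,621 MB.
Capacity: 8 TB = 64,000,000 Mb; 3052.50 items → 3052 complete.

3052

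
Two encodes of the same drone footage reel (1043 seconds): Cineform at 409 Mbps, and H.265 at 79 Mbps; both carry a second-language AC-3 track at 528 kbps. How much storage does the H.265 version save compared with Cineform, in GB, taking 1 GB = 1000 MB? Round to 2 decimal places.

43.02 GB

Audio: 528 kbps = 0.528 Mbps.
Cineform: 409.528 Mbps × 1043 s = 427137.7 Mb = 53.392 GB.
H.265: 79.528 Mbps × 1043 s = 82947.7 Mb = 10.368 GB.
Saving: 53.392 − 10.368 = 43.024 GB.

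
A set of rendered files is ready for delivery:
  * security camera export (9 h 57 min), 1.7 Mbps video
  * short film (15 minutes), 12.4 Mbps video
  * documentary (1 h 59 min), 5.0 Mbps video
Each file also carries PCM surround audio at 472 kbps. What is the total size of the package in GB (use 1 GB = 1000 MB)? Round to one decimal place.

Audio: 472 kbps = 0.472 Mbps.
security camera export: 2.172 Mbps × 35820 s = 77801.0 Mb
short film: 12.872 Mbps × 900 s = 11584.8 Mb
documentary: 5.472 Mbps × 7140 s = 39070.1 Mb
Total: 128455.9 Mb = 16057.0 MB.
= 16.06 GB.

16.1 GB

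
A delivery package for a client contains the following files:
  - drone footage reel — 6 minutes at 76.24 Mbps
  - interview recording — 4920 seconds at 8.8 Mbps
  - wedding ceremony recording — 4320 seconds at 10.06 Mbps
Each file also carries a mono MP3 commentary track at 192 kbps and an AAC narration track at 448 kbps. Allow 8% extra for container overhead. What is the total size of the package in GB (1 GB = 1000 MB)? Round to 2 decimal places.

Audio total: 192 + 448 = 640 kbps = 0.640 Mbps.
drone footage reel: 76.880 Mbps × 360 s × 1.08 = 29890.9 Mb
interview recording: 9.440 Mbps × 4920 s × 1.08 = 50160.4 Mb
wedding ceremony recording: 10.700 Mbps × 4320 s × 1.08 = 49921.9 Mb
Total: 129973.2 Mb = 16246.7 MB.
= 16.25 GB.

16.25 GB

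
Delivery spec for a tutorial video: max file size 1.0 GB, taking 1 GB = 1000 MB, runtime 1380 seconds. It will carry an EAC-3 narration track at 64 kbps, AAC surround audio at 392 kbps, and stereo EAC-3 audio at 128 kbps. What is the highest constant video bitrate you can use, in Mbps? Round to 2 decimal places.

5.21 Mbps

Budget: 1.0 GB = 8000.0 Mb.
Total bitrate budget: 8000.0 Mb / 1380 s = 5.797 Mbps.
Audio total: 64 + 392 + 128 = 584 kbps = 0.584 Mbps.
Video: 5.797 − 0.584 = 5.213 Mbps.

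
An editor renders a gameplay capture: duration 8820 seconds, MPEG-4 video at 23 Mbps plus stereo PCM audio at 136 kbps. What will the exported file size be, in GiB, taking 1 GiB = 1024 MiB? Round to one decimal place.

Audio: 136 kbps = 0.136 Mbps.
Total bitrate: 23 + 0.136 = 23.136 Mbps.
Stream data: 23.136 Mbps × 8820 s = 204059.5 Mb.
204,060 Mb = 25,507,440,000 bytes ÷ 1,073,741,824 = 23.76 GiB.

23.8 GiB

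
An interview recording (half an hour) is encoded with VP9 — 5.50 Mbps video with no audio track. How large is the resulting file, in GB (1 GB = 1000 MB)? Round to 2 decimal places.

1.24 GB

30 min = 1800 s
Total bitrate: 5.50 Mbps.
Stream data: 5.500 Mbps × 1800 s = 9900.0 Mb.
9,900 Mb ÷ 8 = 1,238 MB → 1.238 GB.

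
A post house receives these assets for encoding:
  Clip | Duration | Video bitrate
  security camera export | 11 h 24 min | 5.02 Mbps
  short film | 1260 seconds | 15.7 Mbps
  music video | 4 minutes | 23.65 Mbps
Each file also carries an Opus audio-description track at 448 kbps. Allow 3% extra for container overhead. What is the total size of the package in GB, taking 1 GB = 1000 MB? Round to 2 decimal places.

Audio: 448 kbps = 0.448 Mbps.
security camera export: 5.468 Mbps × 41040 s × 1.03 = 231138.9 Mb
short film: 16.148 Mbps × 1260 s × 1.03 = 20956.9 Mb
music video: 24.098 Mbps × 240 s × 1.03 = 5957.0 Mb
Total: 258052.8 Mb = 32256.6 MB.
= 32.26 GB.

32.26 GB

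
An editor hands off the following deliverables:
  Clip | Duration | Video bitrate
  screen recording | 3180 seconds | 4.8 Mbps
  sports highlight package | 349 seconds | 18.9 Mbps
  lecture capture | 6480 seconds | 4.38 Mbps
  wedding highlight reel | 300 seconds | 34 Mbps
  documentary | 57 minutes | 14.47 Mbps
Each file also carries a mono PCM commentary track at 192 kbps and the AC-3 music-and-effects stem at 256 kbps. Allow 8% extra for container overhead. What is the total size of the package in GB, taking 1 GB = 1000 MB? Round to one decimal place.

Audio total: 192 + 256 = 448 kbps = 0.448 Mbps.
screen recording: 5.248 Mbps × 3180 s × 1.08 = 18023.7 Mb
sports highlight package: 19.348 Mbps × 349 s × 1.08 = 7292.6 Mb
lecture capture: 4.828 Mbps × 6480 s × 1.08 = 33788.3 Mb
wedding highlight reel: 34.448 Mbps × 300 s × 1.08 = 11161.2 Mb
documentary: 14.918 Mbps × 3420 s × 1.08 = 55101.1 Mb
Total: 125366.9 Mb = 15670.9 MB.
= 15.67 GB.

15.7 GB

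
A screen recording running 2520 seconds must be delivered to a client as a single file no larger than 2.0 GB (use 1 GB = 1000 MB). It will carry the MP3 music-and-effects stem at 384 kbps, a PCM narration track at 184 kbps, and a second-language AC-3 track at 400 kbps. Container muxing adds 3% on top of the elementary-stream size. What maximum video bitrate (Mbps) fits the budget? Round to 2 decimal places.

5.20 Mbps

Budget: 2.0 GB = 16000.0 Mb.
Stream payload after overhead: 16000.0 / 1.03 = 15534.0 Mb.
Total bitrate budget: 15534.0 Mb / 2520 s = 6.164 Mbps.
Audio total: 384 + 184 + 400 = 968 kbps = 0.968 Mbps.
Video: 6.164 − 0.968 = 5.196 Mbps.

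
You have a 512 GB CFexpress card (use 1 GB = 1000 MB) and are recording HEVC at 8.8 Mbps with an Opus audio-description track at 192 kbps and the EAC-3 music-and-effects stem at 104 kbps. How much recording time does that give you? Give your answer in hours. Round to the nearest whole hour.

125 hours

Audio total: 192 + 104 = 296 kbps = 0.296 Mbps.
Total bitrate: 8.8 + 0.296 = 9.096 Mbps.
Capacity: 512 GB = 4,096,000 Mb.
Recording time: 4,096,000 / 9.096 = 450,308 s ≈ 125 hours.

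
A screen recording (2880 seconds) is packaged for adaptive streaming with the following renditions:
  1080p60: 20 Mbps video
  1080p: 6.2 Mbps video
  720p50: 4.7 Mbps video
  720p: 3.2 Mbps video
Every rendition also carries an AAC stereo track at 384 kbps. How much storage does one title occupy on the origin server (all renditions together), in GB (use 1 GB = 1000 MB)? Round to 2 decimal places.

Audio: 384 kbps = 0.384 Mbps.
Sum of rendition bitrates: (20+0.384) + (6.2+0.384) + (4.7+0.384) + (3.2+0.384) = 35.636 Mbps.
× 2880 s = 102,632 Mb = 12,829 MB = 12.83 GB.

12.83 GB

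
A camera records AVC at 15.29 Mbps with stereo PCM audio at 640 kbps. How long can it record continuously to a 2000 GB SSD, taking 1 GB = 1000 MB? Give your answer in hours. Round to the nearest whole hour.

Audio: 640 kbps = 0.640 Mbps.
Total bitrate: 15.29 + 0.640 = 15.930 Mbps.
Capacity: 2000 GB = 16,000,000 Mb.
Recording time: 16,000,000 / 15.930 = 1,004,394 s ≈ 279 hours.

279 hours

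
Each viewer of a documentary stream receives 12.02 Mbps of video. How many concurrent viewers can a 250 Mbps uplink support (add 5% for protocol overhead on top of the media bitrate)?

19

On the wire with 5% overhead: 12.621 Mbps.
250 Mbps = 250.0 Mbps; 250.0 / 12.621 = 19.81 → 19 viewers.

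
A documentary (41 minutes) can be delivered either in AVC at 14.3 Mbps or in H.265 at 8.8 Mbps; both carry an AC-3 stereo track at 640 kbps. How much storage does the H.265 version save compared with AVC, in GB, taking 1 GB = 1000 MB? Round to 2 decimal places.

41 min = 2460 s
Audio: 640 kbps = 0.640 Mbps.
AVC: 14.940 Mbps × 2460 s = 36752.4 Mb = 4.594 GB.
H.265: 9.440 Mbps × 2460 s = 23222.4 Mb = 2.903 GB.
Saving: 4.594 − 2.903 = 1.691 GB.

1.69 GB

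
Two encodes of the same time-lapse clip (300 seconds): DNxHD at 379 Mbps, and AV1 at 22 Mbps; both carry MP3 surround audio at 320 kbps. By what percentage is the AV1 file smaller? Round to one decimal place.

Audio: 320 kbps = 0.320 Mbps.
DNxHD: 379.320 Mbps × 300 s = 113796.0 Mb = 14.225 GB.
AV1: 22.320 Mbps × 300 s = 6696.0 Mb = 0.837 GB.
Reduction: (1 − 0.837/14.225) × 100 = 94.12%.

94.1%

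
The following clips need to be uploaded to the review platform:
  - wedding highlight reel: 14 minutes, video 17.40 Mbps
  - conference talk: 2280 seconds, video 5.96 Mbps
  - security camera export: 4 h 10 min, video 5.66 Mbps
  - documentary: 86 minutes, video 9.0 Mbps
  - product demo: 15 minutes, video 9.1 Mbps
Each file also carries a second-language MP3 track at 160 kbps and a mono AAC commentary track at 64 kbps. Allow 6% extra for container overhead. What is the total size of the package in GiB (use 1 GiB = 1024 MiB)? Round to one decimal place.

21.4 GiB

Audio total: 160 + 64 = 224 kbps = 0.224 Mbps.
wedding highlight reel: 17.624 Mbps × 840 s × 1.06 = 15692.4 Mb
conference talk: 6.184 Mbps × 2280 s × 1.06 = 14945.5 Mb
security camera export: 5.884 Mbps × 15000 s × 1.06 = 93555.6 Mb
documentary: 9.224 Mbps × 5160 s × 1.06 = 50451.6 Mb
product demo: 9.324 Mbps × 900 s × 1.06 = 8895.1 Mb
Total: 183540.2 Mb = 22942.5 MB.
= 21.37 GiB.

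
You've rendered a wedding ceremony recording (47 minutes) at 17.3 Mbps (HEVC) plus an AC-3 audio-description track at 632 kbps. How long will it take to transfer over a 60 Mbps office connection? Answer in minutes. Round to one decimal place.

47 min = 2820 s
Audio: 632 kbps = 0.632 Mbps.
Total bitrate: 17.932 Mbps.
File: 17.932 Mbps × 2820 s = 50568.2 Mb.
At 60 Mbps: 50568.2 / 60 = 842.8 s ≈ 14 minutes.

14.0 minutes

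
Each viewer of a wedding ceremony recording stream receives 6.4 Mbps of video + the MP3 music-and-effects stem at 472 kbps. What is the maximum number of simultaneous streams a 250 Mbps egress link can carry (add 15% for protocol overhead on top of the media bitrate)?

31

Audio: 472 kbps = 0.472 Mbps.
Per-viewer media rate: 6.872 Mbps.
On the wire with 15% overhead: 7.903 Mbps.
250 Mbps = 250.0 Mbps; 250.0 / 7.903 = 31.63 → 31 viewers.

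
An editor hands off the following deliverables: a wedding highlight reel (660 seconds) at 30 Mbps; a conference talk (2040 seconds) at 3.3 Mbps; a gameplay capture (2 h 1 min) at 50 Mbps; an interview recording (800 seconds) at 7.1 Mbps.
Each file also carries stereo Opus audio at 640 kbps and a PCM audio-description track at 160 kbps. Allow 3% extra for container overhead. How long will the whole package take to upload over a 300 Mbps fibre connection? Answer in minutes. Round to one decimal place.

Audio total: 640 + 160 = 800 kbps = 0.800 Mbps.
wedding highlight reel: 30.800 Mbps × 660 s × 1.03 = 20937.8 Mb
conference talk: 4.100 Mbps × 2040 s × 1.03 = 8614.9 Mb
gameplay capture: 50.800 Mbps × 7260 s × 1.03 = 379872.2 Mb
interview recording: 7.900 Mbps × 800 s × 1.03 = 6509.6 Mb
Total: 415934.6 Mb = 51991.8 MB.
At 300 Mbps: 415934.6 / 300 = 1386 s ≈ 23.1 minutes.

23.1 minutes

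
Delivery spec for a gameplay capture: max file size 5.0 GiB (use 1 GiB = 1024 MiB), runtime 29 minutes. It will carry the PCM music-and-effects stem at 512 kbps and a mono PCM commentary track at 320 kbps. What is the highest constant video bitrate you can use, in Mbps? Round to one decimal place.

Budget: 5.0 GiB = 42949.7 Mb.
29 min = 1740 s
Total bitrate budget: 42949.7 Mb / 1740 s = 24.684 Mbps.
Audio total: 512 + 320 = 832 kbps = 0.832 Mbps.
Video: 24.684 − 0.832 = 23.852 Mbps.

23.9 Mbps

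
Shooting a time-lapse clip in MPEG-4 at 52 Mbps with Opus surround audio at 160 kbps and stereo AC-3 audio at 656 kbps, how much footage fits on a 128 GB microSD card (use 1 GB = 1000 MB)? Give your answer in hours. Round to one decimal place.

5.4 hours

Audio total: 160 + 656 = 816 kbps = 0.816 Mbps.
Total bitrate: 52 + 0.816 = 52.816 Mbps.
Capacity: 128 GB = 1,024,000 Mb.
Recording time: 1,024,000 / 52.816 = 19,388 s ≈ 5.39 hours.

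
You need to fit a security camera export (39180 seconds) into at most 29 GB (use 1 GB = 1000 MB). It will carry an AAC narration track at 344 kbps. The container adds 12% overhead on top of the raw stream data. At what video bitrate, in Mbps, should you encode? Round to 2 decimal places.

4.94 Mbps

Budget: 29 GB = 232000.0 Mb.
Stream payload after overhead: 232000.0 / 1.12 = 207142.9 Mb.
Total bitrate budget: 207142.9 Mb / 39180 s = 5.287 Mbps.
Audio: 344 kbps = 0.344 Mbps.
Video: 5.287 − 0.344 = 4.943 Mbps.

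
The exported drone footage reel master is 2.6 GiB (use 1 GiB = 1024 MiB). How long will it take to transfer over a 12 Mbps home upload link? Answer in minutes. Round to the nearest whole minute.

File: 2.6 GiB = 22333.8 Mb.
At 12 Mbps: 22333.8 / 12 = 1861.2 s ≈ 31 minutes.

31 minutes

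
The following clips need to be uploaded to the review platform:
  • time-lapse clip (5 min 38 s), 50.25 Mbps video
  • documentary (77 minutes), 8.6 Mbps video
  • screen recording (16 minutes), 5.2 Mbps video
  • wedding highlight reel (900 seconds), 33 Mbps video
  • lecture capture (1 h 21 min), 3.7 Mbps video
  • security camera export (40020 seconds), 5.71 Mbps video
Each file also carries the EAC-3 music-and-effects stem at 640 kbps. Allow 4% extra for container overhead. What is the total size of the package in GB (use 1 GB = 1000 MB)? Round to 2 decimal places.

48.23 GB

Audio: 640 kbps = 0.640 Mbps.
time-lapse clip: 50.890 Mbps × 338 s × 1.04 = 17888.9 Mb
documentary: 9.240 Mbps × 4620 s × 1.04 = 44396.4 Mb
screen recording: 5.840 Mbps × 960 s × 1.04 = 5830.7 Mb
wedding highlight reel: 33.640 Mbps × 900 s × 1.04 = 31487.0 Mb
lecture capture: 4.340 Mbps × 4860 s × 1.04 = 21936.1 Mb
security camera export: 6.350 Mbps × 40020 s × 1.04 = 264292.1 Mb
Total: 385831.1 Mb = 48228.9 MB.
= 48.23 GB.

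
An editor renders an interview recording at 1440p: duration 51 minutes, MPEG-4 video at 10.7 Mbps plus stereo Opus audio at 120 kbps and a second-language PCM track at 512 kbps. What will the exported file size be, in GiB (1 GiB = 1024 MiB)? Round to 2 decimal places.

51 min = 3060 s
Audio total: 120 + 512 = 632 kbps = 0.632 Mbps.
Total bitrate: 10.7 + 0.632 = 11.332 Mbps.
Stream data: 11.332 Mbps × 3060 s = 34675.9 Mb.
34,676 Mb = 4,334,490,000 bytes ÷ 1,073,741,824 = 4.037 GiB.

4.04 GiB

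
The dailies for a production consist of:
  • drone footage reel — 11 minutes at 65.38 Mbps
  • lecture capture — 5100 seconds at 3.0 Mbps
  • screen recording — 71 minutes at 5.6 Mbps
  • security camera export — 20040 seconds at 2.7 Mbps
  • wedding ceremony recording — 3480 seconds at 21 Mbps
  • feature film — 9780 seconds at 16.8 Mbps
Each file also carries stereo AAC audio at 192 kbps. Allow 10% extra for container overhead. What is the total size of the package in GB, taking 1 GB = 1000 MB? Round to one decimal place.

52.5 GB

Audio: 192 kbps = 0.192 Mbps.
drone footage reel: 65.572 Mbps × 660 s × 1.10 = 47605.3 Mb
lecture capture: 3.192 Mbps × 5100 s × 1.10 = 17907.1 Mb
screen recording: 5.792 Mbps × 4260 s × 1.10 = 27141.3 Mb
security camera export: 2.892 Mbps × 20040 s × 1.10 = 63751.2 Mb
wedding ceremony recording: 21.192 Mbps × 3480 s × 1.10 = 81123.0 Mb
feature film: 16.992 Mbps × 9780 s × 1.10 = 182799.9 Mb
Total: 420327.9 Mb = 52541.0 MB.
= 52.54 GB.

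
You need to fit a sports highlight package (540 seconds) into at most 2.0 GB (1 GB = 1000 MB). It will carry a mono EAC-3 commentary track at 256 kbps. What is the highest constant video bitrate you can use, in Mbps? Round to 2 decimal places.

Budget: 2.0 GB = 16000.0 Mb.
Total bitrate budget: 16000.0 Mb / 540 s = 29.630 Mbps.
Audio: 256 kbps = 0.256 Mbps.
Video: 29.630 − 0.256 = 29.374 Mbps.

29.37 Mbps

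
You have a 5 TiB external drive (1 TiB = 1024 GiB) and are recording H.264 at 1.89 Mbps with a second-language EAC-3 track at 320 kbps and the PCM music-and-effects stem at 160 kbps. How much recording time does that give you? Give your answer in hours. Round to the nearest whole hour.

5155 hours

Audio total: 320 + 160 = 480 kbps = 0.480 Mbps.
Total bitrate: 1.89 + 0.480 = 2.370 Mbps.
Capacity: 5 TiB = 43,980,465 Mb.
Recording time: 43,980,465 / 2.370 = 18,557,158 s ≈ 5,155 hours.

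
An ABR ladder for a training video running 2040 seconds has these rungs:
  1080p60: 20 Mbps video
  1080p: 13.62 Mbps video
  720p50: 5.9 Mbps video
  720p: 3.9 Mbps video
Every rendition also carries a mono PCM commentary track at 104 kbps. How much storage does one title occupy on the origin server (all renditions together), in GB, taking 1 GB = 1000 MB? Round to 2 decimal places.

Audio: 104 kbps = 0.104 Mbps.
Sum of rendition bitrates: (20+0.104) + (13.62+0.104) + (5.9+0.104) + (3.9+0.104) = 43.836 Mbps.
× 2040 s = 89,425 Mb = 11,178 MB = 11.18 GB.

11.18 GB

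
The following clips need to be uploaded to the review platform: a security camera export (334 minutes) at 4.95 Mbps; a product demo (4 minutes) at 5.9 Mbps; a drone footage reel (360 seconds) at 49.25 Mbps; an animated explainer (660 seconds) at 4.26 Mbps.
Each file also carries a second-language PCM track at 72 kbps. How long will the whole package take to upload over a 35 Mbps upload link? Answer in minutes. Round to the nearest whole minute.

Audio: 72 kbps = 0.072 Mbps.
security camera export: 5.022 Mbps × 20040 s = 100640.9 Mb
product demo: 5.972 Mbps × 240 s = 1433.3 Mb
drone footage reel: 49.322 Mbps × 360 s = 17755.9 Mb
animated explainer: 4.332 Mbps × 660 s = 2859.1 Mb
Total: 122689.2 Mb = 15336.1 MB.
At 35 Mbps: 122689.2 / 35 = 3505 s ≈ 58.4 minutes.

58 minutes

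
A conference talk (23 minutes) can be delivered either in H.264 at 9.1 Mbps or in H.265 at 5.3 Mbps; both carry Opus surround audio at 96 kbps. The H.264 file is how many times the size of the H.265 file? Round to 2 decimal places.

23 min = 1380 s
Audio: 96 kbps = 0.096 Mbps.
H.264: 9.196 Mbps × 1380 s = 12690.5 Mb = 1.586 GB.
H.265: 5.396 Mbps × 1380 s = 7446.5 Mb = 0.931 GB.
Ratio: 1.586 / 0.931 = 1.704.

1.70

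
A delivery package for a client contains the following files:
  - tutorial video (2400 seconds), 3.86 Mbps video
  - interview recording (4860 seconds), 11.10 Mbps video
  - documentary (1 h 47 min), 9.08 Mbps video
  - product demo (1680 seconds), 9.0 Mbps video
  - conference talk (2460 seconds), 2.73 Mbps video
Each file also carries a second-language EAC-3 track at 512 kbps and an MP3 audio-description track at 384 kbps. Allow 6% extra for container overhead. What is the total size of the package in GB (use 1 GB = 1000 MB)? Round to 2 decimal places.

21.11 GB

Audio total: 512 + 384 = 896 kbps = 0.896 Mbps.
tutorial video: 4.756 Mbps × 2400 s × 1.06 = 12099.3 Mb
interview recording: 11.996 Mbps × 4860 s × 1.06 = 61798.6 Mb
documentary: 9.976 Mbps × 6420 s × 1.06 = 67888.7 Mb
product demo: 9.896 Mbps × 1680 s × 1.06 = 17622.8 Mb
conference talk: 3.626 Mbps × 2460 s × 1.06 = 9455.2 Mb
Total: 168864.5 Mb = 21108.1 MB.
= 21.11 GB.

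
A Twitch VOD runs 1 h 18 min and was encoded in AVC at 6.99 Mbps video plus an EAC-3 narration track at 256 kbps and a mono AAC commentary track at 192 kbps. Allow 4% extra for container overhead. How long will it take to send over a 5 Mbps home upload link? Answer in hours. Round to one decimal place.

2.0 hours

1 h 18 min = 78 min = 4680 s
Audio total: 256 + 192 = 448 kbps = 0.448 Mbps.
Total bitrate: 7.438 Mbps.
File: 7.438 Mbps × 4680 s = 34809.8 Mb.
With 4% container overhead: ×1.04. → 36202.2 Mb.
At 5 Mbps: 36202.2 / 5 = 7240.4 s ≈ 2.01 hours.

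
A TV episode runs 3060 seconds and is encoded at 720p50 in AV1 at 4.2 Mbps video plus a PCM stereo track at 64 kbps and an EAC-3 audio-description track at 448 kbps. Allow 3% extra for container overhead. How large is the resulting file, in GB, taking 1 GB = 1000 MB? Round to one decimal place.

Audio total: 64 + 448 = 512 kbps = 0.512 Mbps.
Total bitrate: 4.2 + 0.512 = 4.712 Mbps.
Stream data: 4.712 Mbps × 3060 s = 14418.7 Mb.
With 3% container overhead: ×1.03.
14,851 Mb ÷ 8 = 1,856 MB → 1.856 GB.

1.9 GB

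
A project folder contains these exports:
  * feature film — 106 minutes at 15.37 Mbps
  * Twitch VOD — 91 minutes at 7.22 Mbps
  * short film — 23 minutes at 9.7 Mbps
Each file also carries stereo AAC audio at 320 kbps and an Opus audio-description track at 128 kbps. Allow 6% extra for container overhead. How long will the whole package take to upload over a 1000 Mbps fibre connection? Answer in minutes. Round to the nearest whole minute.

Audio total: 320 + 128 = 448 kbps = 0.448 Mbps.
feature film: 15.818 Mbps × 6360 s × 1.06 = 106638.6 Mb
Twitch VOD: 7.668 Mbps × 5460 s × 1.06 = 44379.3 Mb
short film: 10.148 Mbps × 1380 s × 1.06 = 14844.5 Mb
Total: 165862.4 Mb = 20732.8 MB.
At 1000 Mbps: 165862.4 / 1000 = 166 s ≈ 2.76 minutes.

3 minutes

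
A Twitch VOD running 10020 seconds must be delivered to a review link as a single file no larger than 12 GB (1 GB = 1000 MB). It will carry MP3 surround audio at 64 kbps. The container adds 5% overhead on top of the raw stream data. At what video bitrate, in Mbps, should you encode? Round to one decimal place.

9.1 Mbps

Budget: 12 GB = 96000.0 Mb.
Stream payload after overhead: 96000.0 / 1.05 = 91428.6 Mb.
Total bitrate budget: 91428.6 Mb / 10020 s = 9.125 Mbps.
Audio: 64 kbps = 0.064 Mbps.
Video: 9.125 − 0.064 = 9.061 Mbps.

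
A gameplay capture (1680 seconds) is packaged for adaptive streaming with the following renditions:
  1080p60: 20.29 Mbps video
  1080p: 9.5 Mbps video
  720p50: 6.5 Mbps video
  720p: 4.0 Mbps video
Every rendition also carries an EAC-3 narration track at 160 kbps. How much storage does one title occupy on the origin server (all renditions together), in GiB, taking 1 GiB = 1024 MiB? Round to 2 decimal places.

8.00 GiB

Audio: 160 kbps = 0.160 Mbps.
Sum of rendition bitrates: (20.29+0.160) + (9.5+0.160) + (6.5+0.160) + (4.0+0.160) = 40.930 Mbps.
× 1680 s = 68,762 Mb = 8,595 MB = 8.005 GiB.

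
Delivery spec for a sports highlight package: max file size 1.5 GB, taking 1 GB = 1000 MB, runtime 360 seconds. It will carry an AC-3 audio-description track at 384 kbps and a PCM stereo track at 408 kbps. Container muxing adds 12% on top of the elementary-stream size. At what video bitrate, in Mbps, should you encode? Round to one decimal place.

29.0 Mbps

Budget: 1.5 GB = 12000.0 Mb.
Stream payload after overhead: 12000.0 / 1.12 = 10714.3 Mb.
Total bitrate budget: 10714.3 Mb / 360 s = 29.762 Mbps.
Audio total: 384 + 408 = 792 kbps = 0.792 Mbps.
Video: 29.762 − 0.792 = 28.970 Mbps.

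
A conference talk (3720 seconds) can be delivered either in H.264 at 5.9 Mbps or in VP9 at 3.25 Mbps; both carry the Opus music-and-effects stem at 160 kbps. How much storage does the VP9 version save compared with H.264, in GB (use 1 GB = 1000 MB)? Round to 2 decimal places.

Audio: 160 kbps = 0.160 Mbps.
H.264: 6.060 Mbps × 3720 s = 22543.2 Mb = 2.818 GB.
VP9: 3.410 Mbps × 3720 s = 12685.2 Mb = 1.586 GB.
Saving: 2.818 − 1.586 = 1.232 GB.

1.23 GB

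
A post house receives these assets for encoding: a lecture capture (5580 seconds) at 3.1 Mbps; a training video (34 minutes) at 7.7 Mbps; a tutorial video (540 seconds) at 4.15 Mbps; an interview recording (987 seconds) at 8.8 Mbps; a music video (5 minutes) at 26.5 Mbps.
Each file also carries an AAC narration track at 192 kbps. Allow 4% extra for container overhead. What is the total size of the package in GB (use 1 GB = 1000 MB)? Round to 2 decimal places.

Audio: 192 kbps = 0.192 Mbps.
lecture capture: 3.292 Mbps × 5580 s × 1.04 = 19104.1 Mb
training video: 7.892 Mbps × 2040 s × 1.04 = 16743.7 Mb
tutorial video: 4.342 Mbps × 540 s × 1.04 = 2438.5 Mb
interview recording: 8.992 Mbps × 987 s × 1.04 = 9230.1 Mb
music video: 26.692 Mbps × 300 s × 1.04 = 8327.9 Mb
Total: 55844.3 Mb = 6980.5 MB.
= 6.981 GB.

6.98 GB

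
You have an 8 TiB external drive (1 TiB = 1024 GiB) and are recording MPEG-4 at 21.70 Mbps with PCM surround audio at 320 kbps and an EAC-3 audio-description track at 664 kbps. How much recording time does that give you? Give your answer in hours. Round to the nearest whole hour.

Audio total: 320 + 664 = 984 kbps = 0.984 Mbps.
Total bitrate: 21.70 + 0.984 = 22.684 Mbps.
Capacity: 8 TiB = 70,368,744 Mb.
Recording time: 70,368,744 / 22.684 = 3,102,131 s ≈ 862 hours.

862 hours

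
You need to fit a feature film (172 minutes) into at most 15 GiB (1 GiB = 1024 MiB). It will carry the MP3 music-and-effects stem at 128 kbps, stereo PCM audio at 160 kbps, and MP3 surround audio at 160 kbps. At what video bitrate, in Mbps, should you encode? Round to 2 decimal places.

12.04 Mbps

Budget: 15 GiB = 128849.0 Mb.
172 min = 10320 s
Total bitrate budget: 128849.0 Mb / 10320 s = 12.485 Mbps.
Audio total: 128 + 160 + 160 = 448 kbps = 0.448 Mbps.
Video: 12.485 − 0.448 = 12.037 Mbps.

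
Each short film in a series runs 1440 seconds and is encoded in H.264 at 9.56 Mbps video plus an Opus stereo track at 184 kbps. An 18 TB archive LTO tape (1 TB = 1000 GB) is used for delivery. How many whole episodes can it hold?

Audio: 184 kbps = 0.184 Mbps.
Total bitrate: 9.744 Mbps.
Per item: 9.744 Mbps × 1440 s = 14,031 Mb = 1,754 MB.
Capacity: 18 TB = 144,000,000 Mb; 10262.73 items → 10262 complete.

10262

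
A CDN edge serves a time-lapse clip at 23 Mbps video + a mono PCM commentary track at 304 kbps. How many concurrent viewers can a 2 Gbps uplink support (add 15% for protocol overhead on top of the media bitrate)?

74

Audio: 304 kbps = 0.304 Mbps.
Per-viewer media rate: 23.304 Mbps.
On the wire with 15% overhead: 26.800 Mbps.
2 Gbps = 2,000 Mbps; 2,000 / 26.800 = 74.63 → 74 viewers.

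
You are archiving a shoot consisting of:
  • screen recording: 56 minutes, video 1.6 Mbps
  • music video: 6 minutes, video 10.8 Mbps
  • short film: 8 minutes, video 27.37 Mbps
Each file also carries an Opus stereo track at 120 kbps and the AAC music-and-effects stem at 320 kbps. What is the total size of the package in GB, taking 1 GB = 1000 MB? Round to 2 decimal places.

Audio total: 120 + 320 = 440 kbps = 0.440 Mbps.
screen recording: 2.040 Mbps × 3360 s = 6854.4 Mb
music video: 11.240 Mbps × 360 s = 4046.4 Mb
short film: 27.810 Mbps × 480 s = 13348.8 Mb
Total: 24249.6 Mb = 3031.2 MB.
= 3.031 GB.

3.03 GB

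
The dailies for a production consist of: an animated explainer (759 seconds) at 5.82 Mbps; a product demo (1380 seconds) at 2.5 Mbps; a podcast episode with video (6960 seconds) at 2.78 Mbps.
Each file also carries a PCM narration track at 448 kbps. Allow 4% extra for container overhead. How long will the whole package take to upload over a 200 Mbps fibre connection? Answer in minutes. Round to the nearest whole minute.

Audio: 448 kbps = 0.448 Mbps.
animated explainer: 6.268 Mbps × 759 s × 1.04 = 4947.7 Mb
product demo: 2.948 Mbps × 1380 s × 1.04 = 4231.0 Mb
podcast episode with video: 3.228 Mbps × 6960 s × 1.04 = 23365.6 Mb
Total: 32544.2 Mb = 4068.0 MB.
At 200 Mbps: 32544.2 / 200 = 163 s ≈ 2.71 minutes.

3 minutes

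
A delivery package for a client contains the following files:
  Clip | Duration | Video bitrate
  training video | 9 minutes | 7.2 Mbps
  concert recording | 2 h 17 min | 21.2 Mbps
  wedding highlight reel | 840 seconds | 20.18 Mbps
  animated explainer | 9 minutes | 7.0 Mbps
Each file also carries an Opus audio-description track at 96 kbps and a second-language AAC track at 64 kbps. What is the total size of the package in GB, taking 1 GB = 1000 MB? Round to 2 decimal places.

25.06 GB

Audio total: 96 + 64 = 160 kbps = 0.160 Mbps.
training video: 7.360 Mbps × 540 s = 3974.4 Mb
concert recording: 21.360 Mbps × 8220 s = 175579.2 Mb
wedding highlight reel: 20.340 Mbps × 840 s = 17085.6 Mb
animated explainer: 7.160 Mbps × 540 s = 3866.4 Mb
Total: 200505.6 Mb = 25063.2 MB.
= 25.06 GB.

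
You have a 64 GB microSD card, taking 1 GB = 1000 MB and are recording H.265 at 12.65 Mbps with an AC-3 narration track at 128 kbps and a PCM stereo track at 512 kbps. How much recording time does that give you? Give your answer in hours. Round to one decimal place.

10.7 hours

Audio total: 128 + 512 = 640 kbps = 0.640 Mbps.
Total bitrate: 12.65 + 0.640 = 13.290 Mbps.
Capacity: 64 GB = 512,000 Mb.
Recording time: 512,000 / 13.290 = 38,525 s ≈ 10.7 hours.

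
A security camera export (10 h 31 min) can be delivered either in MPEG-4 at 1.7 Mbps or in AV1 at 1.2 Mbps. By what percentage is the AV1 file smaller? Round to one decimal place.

29.4%

10 h 31 min = 631 min = 37860 s
MPEG-4: 1.700 Mbps × 37860 s = 64362.0 Mb = 8.045 GB.
AV1: 1.200 Mbps × 37860 s = 45432.0 Mb = 5.679 GB.
Reduction: (1 − 5.679/8.045) × 100 = 29.41%.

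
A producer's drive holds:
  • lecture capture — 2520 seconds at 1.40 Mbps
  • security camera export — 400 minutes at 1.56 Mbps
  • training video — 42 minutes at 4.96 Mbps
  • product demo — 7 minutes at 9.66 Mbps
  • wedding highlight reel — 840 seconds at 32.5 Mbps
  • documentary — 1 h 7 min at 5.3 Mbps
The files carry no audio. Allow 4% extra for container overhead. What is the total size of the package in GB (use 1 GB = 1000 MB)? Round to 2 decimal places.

lecture capture: 1.400 Mbps × 2520 s × 1.04 = 3669.1 Mb
security camera export: 1.560 Mbps × 24000 s × 1.04 = 38937.6 Mb
training video: 4.960 Mbps × 2520 s × 1.04 = 12999.2 Mb
product demo: 9.660 Mbps × 420 s × 1.04 = 4219.5 Mb
wedding highlight reel: 32.500 Mbps × 840 s × 1.04 = 28392.0 Mb
documentary: 5.300 Mbps × 4020 s × 1.04 = 22158.2 Mb
Total: 110375.6 Mb = 13797.0 MB.
= 13.80 GB.

13.80 GB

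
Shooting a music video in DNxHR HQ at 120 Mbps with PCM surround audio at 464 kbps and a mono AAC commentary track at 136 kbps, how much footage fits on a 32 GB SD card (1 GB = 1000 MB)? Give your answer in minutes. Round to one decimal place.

35.4 minutes

Audio total: 464 + 136 = 600 kbps = 0.600 Mbps.
Total bitrate: 120 + 0.600 = 120.600 Mbps.
Capacity: 32 GB = 256,000 Mb.
Recording time: 256,000 / 120.600 = 2,123 s ≈ 35.4 minutes.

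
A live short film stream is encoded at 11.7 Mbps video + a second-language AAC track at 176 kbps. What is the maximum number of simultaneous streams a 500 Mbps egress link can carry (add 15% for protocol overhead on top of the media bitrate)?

Audio: 176 kbps = 0.176 Mbps.
Per-viewer media rate: 11.876 Mbps.
On the wire with 15% overhead: 13.657 Mbps.
500 Mbps = 500.0 Mbps; 500.0 / 13.657 = 36.61 → 36 viewers.

36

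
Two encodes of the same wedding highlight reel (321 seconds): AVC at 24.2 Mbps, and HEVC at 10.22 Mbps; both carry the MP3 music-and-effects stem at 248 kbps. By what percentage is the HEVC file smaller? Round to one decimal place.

Audio: 248 kbps = 0.248 Mbps.
AVC: 24.448 Mbps × 321 s = 7847.8 Mb = 0.981 GB.
HEVC: 10.468 Mbps × 321 s = 3360.2 Mb = 0.420 GB.
Reduction: (1 − 0.420/0.981) × 100 = 57.18%.

57.2%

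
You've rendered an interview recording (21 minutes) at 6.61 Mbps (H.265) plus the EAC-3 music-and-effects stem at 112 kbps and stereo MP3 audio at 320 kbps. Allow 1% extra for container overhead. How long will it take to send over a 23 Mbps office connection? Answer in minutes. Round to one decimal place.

6.5 minutes

21 min = 1260 s
Audio total: 112 + 320 = 432 kbps = 0.432 Mbps.
Total bitrate: 7.042 Mbps.
File: 7.042 Mbps × 1260 s = 8872.9 Mb.
With 1% container overhead: ×1.01. → 8961.6 Mb.
At 23 Mbps: 8961.6 / 23 = 389.6 s ≈ 6.49 minutes.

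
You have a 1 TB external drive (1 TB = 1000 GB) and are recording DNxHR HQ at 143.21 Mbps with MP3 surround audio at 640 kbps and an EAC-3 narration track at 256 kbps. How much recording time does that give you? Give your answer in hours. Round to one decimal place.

15.4 hours

Audio total: 640 + 256 = 896 kbps = 0.896 Mbps.
Total bitrate: 143.21 + 0.896 = 144.106 Mbps.
Capacity: 1 TB = 8,000,000 Mb.
Recording time: 8,000,000 / 144.106 = 55,515 s ≈ 15.4 hours.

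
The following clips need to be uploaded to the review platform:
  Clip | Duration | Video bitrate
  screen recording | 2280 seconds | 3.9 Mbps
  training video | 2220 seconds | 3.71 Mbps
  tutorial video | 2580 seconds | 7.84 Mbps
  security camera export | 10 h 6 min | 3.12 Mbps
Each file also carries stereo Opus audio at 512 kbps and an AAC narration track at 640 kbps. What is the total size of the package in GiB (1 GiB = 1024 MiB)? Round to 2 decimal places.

23.38 GiB

Audio total: 512 + 640 = 1152 kbps = 1.152 Mbps.
screen recording: 5.052 Mbps × 2280 s = 11518.6 Mb
training video: 4.862 Mbps × 2220 s = 10793.6 Mb
tutorial video: 8.992 Mbps × 2580 s = 23199.4 Mb
security camera export: 4.272 Mbps × 36360 s = 155329.9 Mb
Total: 200841.5 Mb = 25105.2 MB.
= 23.38 GiB.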